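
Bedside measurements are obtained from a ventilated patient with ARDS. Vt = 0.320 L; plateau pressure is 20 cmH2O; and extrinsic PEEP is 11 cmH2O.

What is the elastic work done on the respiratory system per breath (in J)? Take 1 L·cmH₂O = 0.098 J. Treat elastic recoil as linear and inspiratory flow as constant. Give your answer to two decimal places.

Elastic work ≈ ½ × (Pplat − PEEP) × Vt = 0.5 × (20 − 11) × 0.320 L = 0.5 × 9.0 × 0.320 = 1.44 L·cmH2O.
× 0.098 J/(L·cmH2O) → 0.1411 J.

0.14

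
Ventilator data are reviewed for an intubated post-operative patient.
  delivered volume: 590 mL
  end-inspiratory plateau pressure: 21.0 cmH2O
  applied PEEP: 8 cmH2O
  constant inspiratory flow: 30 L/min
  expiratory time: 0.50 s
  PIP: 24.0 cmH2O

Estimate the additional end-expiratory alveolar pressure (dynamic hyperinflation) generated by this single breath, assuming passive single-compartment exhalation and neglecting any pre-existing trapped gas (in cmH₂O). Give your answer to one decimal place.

2.1

Flow: 30 L/min ÷ 60 = 0.5 L/s.
R = (PIP − Pplat)/V̇ = (24.0 − 21.0) / 0.5 = 3.0/0.5 = 6.0 cmH2O·s/L.
C = Vt/(Pplat − PEEP) = 590.0 / (21.0 − 8) = 590.0/13.0 = 45.385 mL/cmH2O.
τ = R × C = 6.0 × 0.04539 L/cmH2O = 0.2723 s.
Fraction remaining = e^(−Te/τ) = e^(−0.50/0.2723) = 0.1594; trapped volume = 590.0 × 0.1594 = 94.046 mL.
Additional alveolar pressure from trapping ≈ V_trapped / C = 94.046 / 45.385 = 2.072 cmH2O.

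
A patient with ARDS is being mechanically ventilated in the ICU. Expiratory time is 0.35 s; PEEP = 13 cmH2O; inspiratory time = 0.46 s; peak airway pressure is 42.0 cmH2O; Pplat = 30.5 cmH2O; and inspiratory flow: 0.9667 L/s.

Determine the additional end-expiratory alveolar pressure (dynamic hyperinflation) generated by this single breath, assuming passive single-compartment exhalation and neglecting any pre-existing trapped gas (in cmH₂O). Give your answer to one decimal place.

Vt = flow × Ti = 0.9667 L/s × 0.46 s × 1000 mL/L = 444.68 mL.
R = (PIP − Pplat)/V̇ = (42.0 − 30.5) / 0.9667 = 11.5/0.9667 = 11.896 cmH2O·s/L.
C = Vt/(Pplat − PEEP) = 444.68 / (30.5 − 13) = 444.68/17.5 = 25.41 mL/cmH2O.
τ = R × C = 11.896 × 0.02541 L/cmH2O = 0.3023 s.
Fraction remaining = e^(−Te/τ) = e^(−0.35/0.3023) = 0.3142; trapped volume = 444.68 × 0.3142 = 139.72 mL.
Additional alveolar pressure from trapping ≈ V_trapped / C = 139.72 / 25.41 = 5.499 cmH2O.

5.5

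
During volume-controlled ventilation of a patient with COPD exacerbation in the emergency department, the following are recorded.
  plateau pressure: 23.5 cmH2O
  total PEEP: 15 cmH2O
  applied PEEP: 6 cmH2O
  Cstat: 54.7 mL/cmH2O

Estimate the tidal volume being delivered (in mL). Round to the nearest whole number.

465

End-expiratory occlusion gives total PEEP = 15 cmH2O (intrinsic PEEP = 15 − 6 = 9). Use total PEEP for the elastic gradient.
Vt = Cstat × (Pplat − PEEPtotal) = 54.7 × (23.5 − 15) = 54.7 × 8.5 = 464.95 mL.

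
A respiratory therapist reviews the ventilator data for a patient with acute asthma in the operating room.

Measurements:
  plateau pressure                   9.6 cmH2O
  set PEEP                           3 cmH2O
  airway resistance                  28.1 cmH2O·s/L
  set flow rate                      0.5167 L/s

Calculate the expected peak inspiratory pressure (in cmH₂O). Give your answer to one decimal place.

PIP = Pplat + Raw × flow = 9.6 + 28.1 × 0.5167 = 9.6 + 14.519 = 24.119 cmH2O.

24.1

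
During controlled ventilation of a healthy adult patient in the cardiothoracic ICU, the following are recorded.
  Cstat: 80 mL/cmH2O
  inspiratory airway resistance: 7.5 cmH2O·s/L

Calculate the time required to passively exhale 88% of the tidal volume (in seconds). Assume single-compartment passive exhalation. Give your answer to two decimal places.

τ = R × C = 7.5 × 80 mL/cmH2O = 7.5 × 0.080 L/cmH2O = 0.6 s.
Exhaled fraction f = 1 − e^(−t/τ) → t = −τ·ln(1 − f) = −0.6·ln(0.12) = 1.272 s.

1.27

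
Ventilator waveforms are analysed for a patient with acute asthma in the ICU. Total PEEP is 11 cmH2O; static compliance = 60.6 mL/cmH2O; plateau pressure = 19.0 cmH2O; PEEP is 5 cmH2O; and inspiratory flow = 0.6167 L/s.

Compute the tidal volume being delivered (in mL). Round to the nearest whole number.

485

End-expiratory occlusion gives total PEEP = 11 cmH2O (intrinsic PEEP = 11 − 5 = 6). Use total PEEP for the elastic gradient.
Vt = Cstat × (Pplat − PEEPtotal) = 60.6 × (19.0 − 11) = 60.6 × 8.0 = 484.8 mL.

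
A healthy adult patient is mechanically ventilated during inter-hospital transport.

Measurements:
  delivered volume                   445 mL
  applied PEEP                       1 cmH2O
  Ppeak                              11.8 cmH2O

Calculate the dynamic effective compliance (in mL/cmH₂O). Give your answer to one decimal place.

Dynamic compliance = Vt / (PIP − PEEP) = 445 / (11.8 − 1) = 445 / 10.8 = 41.204 mL/cmH2O.

41.2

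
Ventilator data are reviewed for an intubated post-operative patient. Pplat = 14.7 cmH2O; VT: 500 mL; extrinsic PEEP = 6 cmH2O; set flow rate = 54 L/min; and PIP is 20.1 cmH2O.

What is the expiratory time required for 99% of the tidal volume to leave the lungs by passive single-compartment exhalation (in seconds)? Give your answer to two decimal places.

Flow: 54 L/min ÷ 60 = 0.9 L/s.
R = (PIP − Pplat)/V̇ = (20.1 − 14.7) / 0.9 = 5.4/0.9 = 6.0 cmH2O·s/L.
C = Vt/(Pplat − PEEP) = 500.0 / (14.7 − 6) = 500.0/8.7 = 57.471 mL/cmH2O.
τ = R × C = 6.0 × 0.05747 L/cmH2O = 0.3448 s.
t = −τ·ln(1 − 0.99) = −0.3448·ln(0.01) = 1.588 s.

1.59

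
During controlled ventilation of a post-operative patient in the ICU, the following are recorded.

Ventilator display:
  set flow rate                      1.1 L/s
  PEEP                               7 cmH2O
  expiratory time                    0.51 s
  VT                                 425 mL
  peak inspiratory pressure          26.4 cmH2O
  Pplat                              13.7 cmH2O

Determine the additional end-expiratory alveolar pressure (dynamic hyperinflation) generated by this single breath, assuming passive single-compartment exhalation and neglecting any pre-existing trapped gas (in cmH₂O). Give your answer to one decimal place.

R = (PIP − Pplat)/V̇ = (26.4 − 13.7) / 1.1 = 12.7/1.1 = 11.545 cmH2O·s/L.
C = Vt/(Pplat − PEEP) = 425.0 / (13.7 − 7) = 425.0/6.7 = 63.433 mL/cmH2O.
τ = R × C = 11.545 × 0.06343 L/cmH2O = 0.7323 s.
Fraction remaining = e^(−Te/τ) = e^(−0.51/0.7323) = 0.4984; trapped volume = 425.0 × 0.4984 = 211.82 mL.
Additional alveolar pressure from trapping ≈ V_trapped / C = 211.82 / 63.433 = 3.339 cmH2O.

3.3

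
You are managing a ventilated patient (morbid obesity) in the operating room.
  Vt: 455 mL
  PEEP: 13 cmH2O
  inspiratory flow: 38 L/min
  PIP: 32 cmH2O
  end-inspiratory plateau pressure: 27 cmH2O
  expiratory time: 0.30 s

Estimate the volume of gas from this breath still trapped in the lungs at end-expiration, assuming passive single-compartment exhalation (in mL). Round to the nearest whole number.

141

Flow: 38 L/min ÷ 60 = 0.6333 L/s.
R = (PIP − Pplat)/V̇ = (32 − 27) / 0.6333 = 5.0/0.6333 = 7.895 cmH2O·s/L.
C = Vt/(Pplat − PEEP) = 455.0 / (27 − 13) = 455.0/14.0 = 32.5 mL/cmH2O.
τ = R × C = 7.895 × 0.0325 L/cmH2O = 0.2566 s.
Fraction remaining = e^(−Te/τ) = e^(−0.30/0.2566) = 0.3106.
Trapped volume = 455.0 × 0.3106 = 141.32 mL.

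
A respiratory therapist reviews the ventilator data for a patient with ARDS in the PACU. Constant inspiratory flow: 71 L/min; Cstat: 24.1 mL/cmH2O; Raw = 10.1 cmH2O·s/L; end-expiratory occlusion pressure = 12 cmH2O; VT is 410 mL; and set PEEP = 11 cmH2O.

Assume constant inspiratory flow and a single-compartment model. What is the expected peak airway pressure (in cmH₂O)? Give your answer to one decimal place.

41.0

Flow: 71 L/min ÷ 60 = 1.1833 L/s.
Total PEEP = 12 cmH2O (set 11 + intrinsic 1); this is the baseline alveolar pressure.
Equation of motion (constant flow): PIP = Vt/C + R·V̇ + PEEP.
PIP = 410/24.1 + 10.1×1.1833 + 12 = 17.012 + 11.951 + 12 = 40.963 cmH2O.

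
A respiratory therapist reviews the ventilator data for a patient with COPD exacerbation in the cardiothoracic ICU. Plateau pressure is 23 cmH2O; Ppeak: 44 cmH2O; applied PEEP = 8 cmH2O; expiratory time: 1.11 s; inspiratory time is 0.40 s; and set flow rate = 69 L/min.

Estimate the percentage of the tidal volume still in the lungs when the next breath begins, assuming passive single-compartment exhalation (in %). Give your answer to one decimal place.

Flow: 69 L/min ÷ 60 = 1.15 L/s.
Vt = flow × Ti = 1.15 L/s × 0.40 s × 1000 mL/L = 460.0 mL.
R = (PIP − Pplat)/V̇ = (44 − 23) / 1.15 = 21.0/1.15 = 18.261 cmH2O·s/L.
C = Vt/(Pplat − PEEP) = 460.0 / (23 − 8) = 460.0/15.0 = 30.667 mL/cmH2O.
τ = R × C = 18.261 × 0.03067 L/cmH2O = 0.5601 s.
Fraction remaining at end-expiration = e^(−Te/τ) = e^(−1.11/0.5601) = 0.1378 → 13.78%.

13.8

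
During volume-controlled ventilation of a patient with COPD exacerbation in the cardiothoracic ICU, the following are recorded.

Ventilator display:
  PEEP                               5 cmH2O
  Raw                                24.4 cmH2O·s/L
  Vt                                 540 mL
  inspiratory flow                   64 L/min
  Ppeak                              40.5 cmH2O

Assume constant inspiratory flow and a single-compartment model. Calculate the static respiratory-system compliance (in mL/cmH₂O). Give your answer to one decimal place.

57.0

Flow: 64 L/min ÷ 60 = 1.0667 L/s.
Equation of motion (constant flow): PIP = Vt/C + R·V̇ + PEEP.
Vt/C = PIP − R·V̇ − PEEP = 40.5 − 24.4×1.0667 − 5 = 40.5 − 26.027 − 5 = 9.473 cmH2O.
C = Vt / 9.473 = 540 / 9.473 = 57.004 mL/cmH2O.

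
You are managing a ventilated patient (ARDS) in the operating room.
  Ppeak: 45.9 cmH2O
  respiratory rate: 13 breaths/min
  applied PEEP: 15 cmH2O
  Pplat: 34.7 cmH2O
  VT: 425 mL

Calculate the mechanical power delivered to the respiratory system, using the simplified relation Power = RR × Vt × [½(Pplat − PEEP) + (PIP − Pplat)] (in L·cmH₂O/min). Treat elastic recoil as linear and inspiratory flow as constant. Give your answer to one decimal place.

Per-breath work = Vt × [½(Pplat−PEEP) + (PIP−Pplat)] = 0.425 × [0.5×19.7 + 11.2] = 0.425 × 21.05 = 8.946 L·cmH2O.
Power = 13 × 8.946 = 116.3 L·cmH2O/min.

116.3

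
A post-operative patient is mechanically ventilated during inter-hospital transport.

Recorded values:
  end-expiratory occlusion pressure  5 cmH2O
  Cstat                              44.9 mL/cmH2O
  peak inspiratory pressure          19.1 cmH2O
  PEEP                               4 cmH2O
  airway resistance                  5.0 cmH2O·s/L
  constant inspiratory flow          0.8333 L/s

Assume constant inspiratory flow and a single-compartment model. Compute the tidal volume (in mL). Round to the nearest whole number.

Total PEEP = 5 cmH2O (set 4 + intrinsic 1); this is the baseline alveolar pressure.
Equation of motion (constant flow): PIP = Vt/C + R·V̇ + PEEP.
Vt/C = PIP − R·V̇ − PEEP = 19.1 − 4.167 − 5 = 9.933 cmH2O.
Vt = C × 9.933 = 44.9 × 9.933 = 445.99 mL.

446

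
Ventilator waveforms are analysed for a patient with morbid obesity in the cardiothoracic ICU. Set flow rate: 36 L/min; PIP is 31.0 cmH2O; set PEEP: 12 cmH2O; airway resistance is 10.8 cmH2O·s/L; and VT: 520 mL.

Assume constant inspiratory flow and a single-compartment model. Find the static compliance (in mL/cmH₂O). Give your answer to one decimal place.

41.5

Flow: 36 L/min ÷ 60 = 0.6 L/s.
Equation of motion (constant flow): PIP = Vt/C + R·V̇ + PEEP.
Vt/C = PIP − R·V̇ − PEEP = 31.0 − 10.8×0.6 − 12 = 31.0 − 6.48 − 12 = 12.52 cmH2O.
C = Vt / 12.52 = 520 / 12.52 = 41.534 mL/cmH2O.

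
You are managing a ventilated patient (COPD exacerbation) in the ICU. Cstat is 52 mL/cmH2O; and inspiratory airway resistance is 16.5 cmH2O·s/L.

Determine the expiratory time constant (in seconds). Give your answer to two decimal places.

τ = R × C = 16.5 × 52 mL/cmH2O = 16.5 × 0.052 L/cmH2O = 0.858 s.

0.86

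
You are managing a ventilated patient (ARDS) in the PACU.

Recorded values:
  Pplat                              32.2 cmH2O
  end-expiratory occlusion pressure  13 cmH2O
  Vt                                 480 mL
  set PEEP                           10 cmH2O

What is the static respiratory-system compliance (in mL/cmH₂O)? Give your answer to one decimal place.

End-expiratory occlusion gives total PEEP = 13 cmH2O (intrinsic PEEP = 13 − 10 = 3). Use total PEEP for the elastic gradient.
Cstat = Vt / (Pplat − PEEPtotal) = 480 / (32.2 − 13) = 480 / 19.2 = 25.0 mL/cmH2O.

25.0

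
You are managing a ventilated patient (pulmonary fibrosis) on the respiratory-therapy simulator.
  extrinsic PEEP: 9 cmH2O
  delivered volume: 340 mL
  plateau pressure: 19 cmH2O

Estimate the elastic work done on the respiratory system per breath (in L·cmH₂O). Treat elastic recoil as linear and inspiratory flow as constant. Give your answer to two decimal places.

1.70

Elastic work ≈ ½ × (Pplat − PEEP) × Vt = 0.5 × (19 − 9) × 0.340 L = 0.5 × 10.0 × 0.340 = 1.7 L·cmH2O.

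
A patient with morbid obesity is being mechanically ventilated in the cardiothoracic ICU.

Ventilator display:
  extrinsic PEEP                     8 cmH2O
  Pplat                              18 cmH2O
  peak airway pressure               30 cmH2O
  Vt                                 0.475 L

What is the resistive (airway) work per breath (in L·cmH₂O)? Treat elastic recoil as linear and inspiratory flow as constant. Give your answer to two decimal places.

With constant inspiratory flow the resistive pressure is constant at PIP − Pplat = 30 − 18 = 12.0 cmH2O, so resistive work = 12.0 × 0.475 = 5.7 L·cmH2O.

5.70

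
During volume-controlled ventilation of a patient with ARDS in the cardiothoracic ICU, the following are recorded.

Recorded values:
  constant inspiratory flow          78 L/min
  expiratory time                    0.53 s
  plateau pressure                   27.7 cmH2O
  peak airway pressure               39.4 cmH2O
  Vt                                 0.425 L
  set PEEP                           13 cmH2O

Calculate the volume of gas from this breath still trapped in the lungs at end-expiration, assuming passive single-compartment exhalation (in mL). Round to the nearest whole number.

55

Flow: 78 L/min ÷ 60 = 1.3 L/s.
R = (PIP − Pplat)/V̇ = (39.4 − 27.7) / 1.3 = 11.7/1.3 = 9.0 cmH2O·s/L.
C = Vt/(Pplat − PEEP) = 425.0 / (27.7 − 13) = 425.0/14.7 = 28.912 mL/cmH2O.
τ = R × C = 9.0 × 0.02891 L/cmH2O = 0.2602 s.
Fraction remaining = e^(−Te/τ) = e^(−0.53/0.2602) = 0.1304.
Trapped volume = 425.0 × 0.1304 = 55.42 mL.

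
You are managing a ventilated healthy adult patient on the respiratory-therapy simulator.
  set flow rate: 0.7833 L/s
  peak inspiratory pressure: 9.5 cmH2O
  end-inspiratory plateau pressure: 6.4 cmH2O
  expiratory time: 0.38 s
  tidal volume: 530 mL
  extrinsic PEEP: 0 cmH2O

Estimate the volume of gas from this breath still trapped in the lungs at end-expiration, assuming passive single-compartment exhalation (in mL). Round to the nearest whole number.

R = (PIP − Pplat)/V̇ = (9.5 − 6.4) / 0.7833 = 3.1/0.7833 = 3.958 cmH2O·s/L.
C = Vt/(Pplat − PEEP) = 530.0 / (6.4 − 0) = 530.0/6.4 = 82.813 mL/cmH2O.
τ = R × C = 3.958 × 0.08281 L/cmH2O = 0.3278 s.
Fraction remaining = e^(−Te/τ) = e^(−0.38/0.3278) = 0.3137.
Trapped volume = 530.0 × 0.3137 = 166.26 mL.

166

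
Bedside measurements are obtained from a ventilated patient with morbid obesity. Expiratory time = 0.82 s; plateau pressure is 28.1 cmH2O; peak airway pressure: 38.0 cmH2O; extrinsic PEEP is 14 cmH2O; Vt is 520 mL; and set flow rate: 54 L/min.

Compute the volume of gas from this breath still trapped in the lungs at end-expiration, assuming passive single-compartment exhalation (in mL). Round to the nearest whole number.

Flow: 54 L/min ÷ 60 = 0.9 L/s.
R = (PIP − Pplat)/V̇ = (38.0 − 28.1) / 0.9 = 9.9/0.9 = 11.0 cmH2O·s/L.
C = Vt/(Pplat − PEEP) = 520.0 / (28.1 − 14) = 520.0/14.1 = 36.879 mL/cmH2O.
τ = R × C = 11.0 × 0.03688 L/cmH2O = 0.4057 s.
Fraction remaining = e^(−Te/τ) = e^(−0.82/0.4057) = 0.1325.
Trapped volume = 520.0 × 0.1325 = 68.9 mL.

69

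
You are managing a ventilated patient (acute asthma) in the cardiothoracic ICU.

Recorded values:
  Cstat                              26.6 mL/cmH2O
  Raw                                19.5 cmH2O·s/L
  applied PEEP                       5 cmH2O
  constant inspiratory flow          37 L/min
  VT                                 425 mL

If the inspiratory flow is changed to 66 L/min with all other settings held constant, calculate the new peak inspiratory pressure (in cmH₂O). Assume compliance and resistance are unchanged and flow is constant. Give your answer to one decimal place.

42.4

Flow: 37 L/min ÷ 60 = 0.6167 L/s.
New flow: 66 L/min ÷ 60 = 1.1 L/s.
PIP = Vt/C + R·V̇ + PEEP (constant-flow equation of motion).
Only the resistive term changes: ΔPIP = R × ΔV̇ = 19.5 × (1.1 − 0.6167) = 19.5 × 0.4833 = 9.424 cmH2O.
Original PIP = 425/26.6 + 19.5×0.6167 + 5 = 33.003 cmH2O; new PIP = 33.003 + (9.424) = 42.427 cmH2O.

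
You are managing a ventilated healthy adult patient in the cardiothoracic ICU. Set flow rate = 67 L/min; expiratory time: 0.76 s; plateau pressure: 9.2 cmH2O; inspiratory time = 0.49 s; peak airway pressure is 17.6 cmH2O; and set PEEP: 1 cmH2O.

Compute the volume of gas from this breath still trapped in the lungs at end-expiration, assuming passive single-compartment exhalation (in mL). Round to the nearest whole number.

Flow: 67 L/min ÷ 60 = 1.1167 L/s.
Vt = flow × Ti = 1.1167 L/s × 0.49 s × 1000 mL/L = 547.18 mL.
R = (PIP − Pplat)/V̇ = (17.6 − 9.2) / 1.1167 = 8.4/1.1167 = 7.522 cmH2O·s/L.
C = Vt/(Pplat − PEEP) = 547.18 / (9.2 − 1) = 547.18/8.2 = 66.729 mL/cmH2O.
τ = R × C = 7.522 × 0.06673 L/cmH2O = 0.5019 s.
Fraction remaining = e^(−Te/τ) = e^(−0.76/0.5019) = 0.22.
Trapped volume = 547.18 × 0.22 = 120.38 mL.

120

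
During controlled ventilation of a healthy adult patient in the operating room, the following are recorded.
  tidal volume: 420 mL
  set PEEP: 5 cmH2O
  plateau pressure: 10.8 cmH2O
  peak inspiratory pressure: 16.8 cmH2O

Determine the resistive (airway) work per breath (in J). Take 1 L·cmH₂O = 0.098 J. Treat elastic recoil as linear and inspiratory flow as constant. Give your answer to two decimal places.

0.25

With constant inspiratory flow the resistive pressure is constant at PIP − Pplat = 16.8 − 10.8 = 6.0 cmH2O, so resistive work = 6.0 × 0.420 = 2.52 L·cmH2O.
× 0.098 J/(L·cmH2O) → 0.247 J.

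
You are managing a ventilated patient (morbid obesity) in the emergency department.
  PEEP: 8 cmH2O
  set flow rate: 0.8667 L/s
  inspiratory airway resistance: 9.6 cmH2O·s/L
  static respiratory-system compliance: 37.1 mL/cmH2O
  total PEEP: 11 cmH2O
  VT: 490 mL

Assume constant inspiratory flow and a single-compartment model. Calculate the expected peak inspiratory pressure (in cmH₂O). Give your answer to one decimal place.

Total PEEP = 11 cmH2O (set 8 + intrinsic 3); this is the baseline alveolar pressure.
Equation of motion (constant flow): PIP = Vt/C + R·V̇ + PEEP.
PIP = 490/37.1 + 9.6×0.8667 + 11 = 13.208 + 8.32 + 11 = 32.528 cmH2O.

32.5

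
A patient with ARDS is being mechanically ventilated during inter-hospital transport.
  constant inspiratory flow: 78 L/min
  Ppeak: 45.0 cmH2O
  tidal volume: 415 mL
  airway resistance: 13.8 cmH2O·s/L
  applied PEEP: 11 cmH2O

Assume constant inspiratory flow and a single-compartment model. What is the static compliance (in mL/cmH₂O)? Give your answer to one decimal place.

25.8

Flow: 78 L/min ÷ 60 = 1.3 L/s.
Equation of motion (constant flow): PIP = Vt/C + R·V̇ + PEEP.
Vt/C = PIP − R·V̇ − PEEP = 45.0 − 13.8×1.3 − 11 = 45.0 − 17.94 − 11 = 16.06 cmH2O.
C = Vt / 16.06 = 415 / 16.06 = 25.841 mL/cmH2O.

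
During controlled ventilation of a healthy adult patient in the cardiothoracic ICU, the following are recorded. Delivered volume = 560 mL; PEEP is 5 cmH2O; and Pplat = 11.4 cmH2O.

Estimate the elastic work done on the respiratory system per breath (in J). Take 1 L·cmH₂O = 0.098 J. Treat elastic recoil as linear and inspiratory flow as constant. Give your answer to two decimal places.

0.18

Elastic work ≈ ½ × (Pplat − PEEP) × Vt = 0.5 × (11.4 − 5) × 0.560 L = 0.5 × 6.4 × 0.560 = 1.792 L·cmH2O.
× 0.098 J/(L·cmH2O) → 0.1756 J.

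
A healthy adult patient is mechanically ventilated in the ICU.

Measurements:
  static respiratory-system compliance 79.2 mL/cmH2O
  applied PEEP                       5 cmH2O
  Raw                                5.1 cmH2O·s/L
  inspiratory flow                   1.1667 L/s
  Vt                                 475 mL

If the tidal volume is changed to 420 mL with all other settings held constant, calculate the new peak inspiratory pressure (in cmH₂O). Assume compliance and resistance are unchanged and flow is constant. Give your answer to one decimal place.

16.3

PIP = Vt/C + R·V̇ + PEEP (constant-flow equation of motion).
Only the elastic term changes: ΔPIP = ΔVt / C = (420 − 475) / 79.2 = -0.6944 cmH2O.
Original PIP = 475/79.2 + 5.1×1.1667 + 5 = 16.948 cmH2O; new PIP = 16.948 + (-0.6944) = 16.254 cmH2O.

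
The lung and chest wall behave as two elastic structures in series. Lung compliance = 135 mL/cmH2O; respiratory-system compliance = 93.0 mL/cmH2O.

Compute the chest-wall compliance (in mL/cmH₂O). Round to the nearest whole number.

299

1/Ccw = 1/Crs − 1/CL.
1/Ccw = 1/93.0 − 1/135 = 0.003345.
Ccw = 298.95 mL/cmH2O.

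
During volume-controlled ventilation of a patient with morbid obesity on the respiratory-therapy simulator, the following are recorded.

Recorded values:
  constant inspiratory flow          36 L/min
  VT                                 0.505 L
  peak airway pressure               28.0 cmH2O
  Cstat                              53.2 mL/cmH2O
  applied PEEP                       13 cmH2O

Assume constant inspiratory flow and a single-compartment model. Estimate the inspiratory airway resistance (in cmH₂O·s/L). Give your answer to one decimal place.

9.2

Flow: 36 L/min ÷ 60 = 0.6 L/s.
Equation of motion (constant flow): PIP = Vt/C + R·V̇ + PEEP.
R·V̇ = PIP − Vt/C − PEEP = 28.0 − 505/53.2 − 13 = 28.0 − 9.492 − 13 = 5.508 cmH2O.
R = 5.508 / 0.6 = 9.18 cmH2O·s/L.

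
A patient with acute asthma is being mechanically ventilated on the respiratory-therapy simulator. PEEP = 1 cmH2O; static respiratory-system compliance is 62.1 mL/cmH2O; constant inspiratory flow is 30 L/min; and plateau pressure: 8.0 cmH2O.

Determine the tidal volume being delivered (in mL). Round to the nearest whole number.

Vt = Cstat × (Pplat − PEEP) = 62.1 × (8.0 − 1) = 62.1 × 7.0 = 434.7 mL.

435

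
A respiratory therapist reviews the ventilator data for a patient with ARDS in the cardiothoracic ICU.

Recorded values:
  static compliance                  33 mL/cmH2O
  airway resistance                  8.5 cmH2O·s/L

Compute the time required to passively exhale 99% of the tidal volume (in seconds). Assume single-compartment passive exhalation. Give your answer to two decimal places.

τ = R × C = 8.5 × 33 mL/cmH2O = 8.5 × 0.033 L/cmH2O = 0.2805 s.
Exhaled fraction f = 1 − e^(−t/τ) → t = −τ·ln(1 − f) = −0.2805·ln(0.01) = 1.292 s.

1.29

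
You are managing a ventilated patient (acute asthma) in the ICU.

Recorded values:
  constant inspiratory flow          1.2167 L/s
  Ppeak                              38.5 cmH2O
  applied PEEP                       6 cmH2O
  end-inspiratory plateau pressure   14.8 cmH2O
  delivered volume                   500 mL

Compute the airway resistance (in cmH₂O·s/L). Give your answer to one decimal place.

19.5

Raw = (PIP − Pplat) / flow = (38.5 − 14.8) / 1.2167 = 23.7 / 1.2167 = 19.479 cmH2O·s/L.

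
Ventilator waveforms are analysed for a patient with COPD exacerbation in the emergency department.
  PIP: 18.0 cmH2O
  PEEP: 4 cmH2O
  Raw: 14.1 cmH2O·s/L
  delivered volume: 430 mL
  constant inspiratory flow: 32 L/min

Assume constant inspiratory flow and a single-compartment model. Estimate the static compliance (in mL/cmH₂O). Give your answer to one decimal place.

66.4

Flow: 32 L/min ÷ 60 = 0.5333 L/s.
Equation of motion (constant flow): PIP = Vt/C + R·V̇ + PEEP.
Vt/C = PIP − R·V̇ − PEEP = 18.0 − 14.1×0.5333 − 4 = 18.0 − 7.52 − 4 = 6.48 cmH2O.
C = Vt / 6.48 = 430 / 6.48 = 66.358 mL/cmH2O.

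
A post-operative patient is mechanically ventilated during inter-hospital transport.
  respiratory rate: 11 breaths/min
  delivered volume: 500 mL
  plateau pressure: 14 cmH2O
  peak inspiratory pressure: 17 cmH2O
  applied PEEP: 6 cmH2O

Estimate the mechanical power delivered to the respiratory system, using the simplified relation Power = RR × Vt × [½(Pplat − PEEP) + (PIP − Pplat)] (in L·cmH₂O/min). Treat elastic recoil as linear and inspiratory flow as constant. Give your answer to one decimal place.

Per-breath work = Vt × [½(Pplat−PEEP) + (PIP−Pplat)] = 0.500 × [0.5×8.0 + 3.0] = 0.500 × 7.0 = 3.5 L·cmH2O.
Power = 11 × 3.5 = 38.5 L·cmH2O/min.

38.5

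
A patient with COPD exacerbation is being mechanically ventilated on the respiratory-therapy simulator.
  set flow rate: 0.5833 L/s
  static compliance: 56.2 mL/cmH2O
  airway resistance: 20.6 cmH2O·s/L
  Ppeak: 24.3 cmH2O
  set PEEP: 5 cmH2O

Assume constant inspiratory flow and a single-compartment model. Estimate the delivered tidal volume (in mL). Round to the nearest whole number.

409

Equation of motion (constant flow): PIP = Vt/C + R·V̇ + PEEP.
Vt/C = PIP − R·V̇ − PEEP = 24.3 − 12.016 − 5 = 7.284 cmH2O.
Vt = C × 7.284 = 56.2 × 7.284 = 409.36 mL.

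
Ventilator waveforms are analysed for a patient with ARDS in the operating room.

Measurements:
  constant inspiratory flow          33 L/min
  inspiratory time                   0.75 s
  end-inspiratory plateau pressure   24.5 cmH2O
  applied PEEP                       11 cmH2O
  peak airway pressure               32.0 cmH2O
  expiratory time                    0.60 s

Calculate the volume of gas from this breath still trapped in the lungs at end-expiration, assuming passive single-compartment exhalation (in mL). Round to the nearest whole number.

98

Flow: 33 L/min ÷ 60 = 0.55 L/s.
Vt = flow × Ti = 0.55 L/s × 0.75 s × 1000 mL/L = 412.5 mL.
R = (PIP − Pplat)/V̇ = (32.0 − 24.5) / 0.55 = 7.5/0.55 = 13.636 cmH2O·s/L.
C = Vt/(Pplat − PEEP) = 412.5 / (24.5 − 11) = 412.5/13.5 = 30.556 mL/cmH2O.
τ = R × C = 13.636 × 0.03056 L/cmH2O = 0.4167 s.
Fraction remaining = e^(−Te/τ) = e^(−0.60/0.4167) = 0.237.
Trapped volume = 412.5 × 0.237 = 97.763 mL.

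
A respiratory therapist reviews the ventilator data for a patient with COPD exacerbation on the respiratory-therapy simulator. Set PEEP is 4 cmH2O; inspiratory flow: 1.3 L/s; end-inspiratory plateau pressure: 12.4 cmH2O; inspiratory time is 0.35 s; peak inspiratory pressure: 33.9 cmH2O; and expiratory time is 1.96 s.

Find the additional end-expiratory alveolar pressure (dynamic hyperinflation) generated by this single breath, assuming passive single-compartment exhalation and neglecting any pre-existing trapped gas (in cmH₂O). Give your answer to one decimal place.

0.9

Vt = flow × Ti = 1.3 L/s × 0.35 s × 1000 mL/L = 455.0 mL.
R = (PIP − Pplat)/V̇ = (33.9 − 12.4) / 1.3 = 21.5/1.3 = 16.538 cmH2O·s/L.
C = Vt/(Pplat − PEEP) = 455.0 / (12.4 − 4) = 455.0/8.4 = 54.167 mL/cmH2O.
τ = R × C = 16.538 × 0.05417 L/cmH2O = 0.8959 s.
Fraction remaining = e^(−Te/τ) = e^(−1.96/0.8959) = 0.1122; trapped volume = 455.0 × 0.1122 = 51.051 mL.
Additional alveolar pressure from trapping ≈ V_trapped / C = 51.051 / 54.167 = 0.9425 cmH2O.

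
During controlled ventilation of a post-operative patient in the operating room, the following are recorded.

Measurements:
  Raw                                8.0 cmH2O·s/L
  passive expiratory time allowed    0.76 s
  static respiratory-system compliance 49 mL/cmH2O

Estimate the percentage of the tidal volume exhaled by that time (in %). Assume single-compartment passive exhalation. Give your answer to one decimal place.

τ = R × C = 8.0 × 49 mL/cmH2O = 8.0 × 0.049 L/cmH2O = 0.392 s.
Passive exhalation: V(t)/V₀ = e^(−t/τ) = e^(−0.76/0.392) = 0.1439.
Fraction exhaled = 1 − 0.1439 = 0.8561 → 85.61%.

85.6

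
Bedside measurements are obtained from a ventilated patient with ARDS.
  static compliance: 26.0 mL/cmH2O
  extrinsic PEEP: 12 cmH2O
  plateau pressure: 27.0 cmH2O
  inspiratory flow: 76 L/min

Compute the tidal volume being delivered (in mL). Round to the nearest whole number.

390

Vt = Cstat × (Pplat − PEEP) = 26.0 × (27.0 − 12) = 26.0 × 15.0 = 390.0 mL.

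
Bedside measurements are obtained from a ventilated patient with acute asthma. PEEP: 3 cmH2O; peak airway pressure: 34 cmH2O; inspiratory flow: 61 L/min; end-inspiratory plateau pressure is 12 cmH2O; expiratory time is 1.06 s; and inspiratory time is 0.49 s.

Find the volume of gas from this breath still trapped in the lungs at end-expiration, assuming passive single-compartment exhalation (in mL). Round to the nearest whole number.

206

Flow: 61 L/min ÷ 60 = 1.0167 L/s.
Vt = flow × Ti = 1.0167 L/s × 0.49 s × 1000 mL/L = 498.18 mL.
R = (PIP − Pplat)/V̇ = (34 − 12) / 1.0167 = 22.0/1.0167 = 21.639 cmH2O·s/L.
C = Vt/(Pplat − PEEP) = 498.18 / (12 − 3) = 498.18/9.0 = 55.353 mL/cmH2O.
τ = R × C = 21.639 × 0.05535 L/cmH2O = 1.198 s.
Fraction remaining = e^(−Te/τ) = e^(−1.06/1.198) = 0.4128.
Trapped volume = 498.18 × 0.4128 = 205.65 mL.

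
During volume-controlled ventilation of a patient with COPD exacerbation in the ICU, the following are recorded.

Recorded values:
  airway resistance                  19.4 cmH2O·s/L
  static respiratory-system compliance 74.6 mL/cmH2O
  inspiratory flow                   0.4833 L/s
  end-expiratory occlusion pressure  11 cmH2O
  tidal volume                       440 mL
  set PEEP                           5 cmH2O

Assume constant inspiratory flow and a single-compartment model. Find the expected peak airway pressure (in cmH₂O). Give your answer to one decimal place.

Total PEEP = 11 cmH2O (set 5 + intrinsic 6); this is the baseline alveolar pressure.
Equation of motion (constant flow): PIP = Vt/C + R·V̇ + PEEP.
PIP = 440/74.6 + 19.4×0.4833 + 11 = 5.898 + 9.376 + 11 = 26.274 cmH2O.

26.3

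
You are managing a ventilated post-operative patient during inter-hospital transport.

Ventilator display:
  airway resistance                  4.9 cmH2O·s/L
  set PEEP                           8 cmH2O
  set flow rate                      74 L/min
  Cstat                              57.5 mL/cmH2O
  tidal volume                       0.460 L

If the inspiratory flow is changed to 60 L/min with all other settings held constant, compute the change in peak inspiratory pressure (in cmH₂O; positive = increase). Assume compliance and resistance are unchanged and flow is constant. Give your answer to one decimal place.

-1.1

Flow: 74 L/min ÷ 60 = 1.2333 L/s.
New flow: 60 L/min ÷ 60 = 1 L/s.
PIP = Vt/C + R·V̇ + PEEP (constant-flow equation of motion).
Only the resistive term changes: ΔPIP = R × ΔV̇ = 4.9 × (1 − 1.2333) = 4.9 × -0.2333 = -1.143 cmH2O.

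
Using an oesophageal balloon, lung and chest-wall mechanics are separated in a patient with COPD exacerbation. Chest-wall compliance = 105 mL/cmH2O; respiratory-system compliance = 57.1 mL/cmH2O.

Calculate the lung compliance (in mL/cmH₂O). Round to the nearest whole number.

1/CL = 1/Crs − 1/Ccw.
1/CL = 1/57.1 − 1/105 = 0.007989.
CL = 125.17 mL/cmH2O.

125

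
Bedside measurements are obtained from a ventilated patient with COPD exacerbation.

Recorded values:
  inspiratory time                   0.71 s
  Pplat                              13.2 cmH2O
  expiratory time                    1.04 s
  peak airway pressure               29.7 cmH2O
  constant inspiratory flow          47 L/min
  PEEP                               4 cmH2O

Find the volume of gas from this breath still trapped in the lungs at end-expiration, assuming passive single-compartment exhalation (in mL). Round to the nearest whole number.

246

Flow: 47 L/min ÷ 60 = 0.7833 L/s.
Vt = flow × Ti = 0.7833 L/s × 0.71 s × 1000 mL/L = 556.14 mL.
R = (PIP − Pplat)/V̇ = (29.7 − 13.2) / 0.7833 = 16.5/0.7833 = 21.065 cmH2O·s/L.
C = Vt/(Pplat − PEEP) = 556.14 / (13.2 − 4) = 556.14/9.2 = 60.45 mL/cmH2O.
τ = R × C = 21.065 × 0.06045 L/cmH2O = 1.273 s.
Fraction remaining = e^(−Te/τ) = e^(−1.04/1.273) = 0.4418.
Trapped volume = 556.14 × 0.4418 = 245.7 mL.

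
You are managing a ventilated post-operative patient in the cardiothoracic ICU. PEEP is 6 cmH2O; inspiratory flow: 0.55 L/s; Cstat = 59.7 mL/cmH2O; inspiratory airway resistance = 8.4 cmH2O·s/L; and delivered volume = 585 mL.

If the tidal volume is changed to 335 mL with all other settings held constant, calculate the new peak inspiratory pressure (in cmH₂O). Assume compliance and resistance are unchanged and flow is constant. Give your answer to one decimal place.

PIP = Vt/C + R·V̇ + PEEP (constant-flow equation of motion).
Only the elastic term changes: ΔPIP = ΔVt / C = (335 − 585) / 59.7 = -4.188 cmH2O.
Original PIP = 585/59.7 + 8.4×0.55 + 6 = 20.419 cmH2O; new PIP = 20.419 + (-4.188) = 16.231 cmH2O.

16.2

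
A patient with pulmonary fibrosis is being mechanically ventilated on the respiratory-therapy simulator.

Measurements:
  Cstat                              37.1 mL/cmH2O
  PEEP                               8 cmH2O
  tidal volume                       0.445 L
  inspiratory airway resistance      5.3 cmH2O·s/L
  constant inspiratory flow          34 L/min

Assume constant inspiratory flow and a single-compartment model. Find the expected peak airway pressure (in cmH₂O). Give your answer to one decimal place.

23.0

Flow: 34 L/min ÷ 60 = 0.5667 L/s.
Equation of motion (constant flow): PIP = Vt/C + R·V̇ + PEEP.
PIP = 445/37.1 + 5.3×0.5667 + 8 = 11.995 + 3.004 + 8 = 22.999 cmH2O.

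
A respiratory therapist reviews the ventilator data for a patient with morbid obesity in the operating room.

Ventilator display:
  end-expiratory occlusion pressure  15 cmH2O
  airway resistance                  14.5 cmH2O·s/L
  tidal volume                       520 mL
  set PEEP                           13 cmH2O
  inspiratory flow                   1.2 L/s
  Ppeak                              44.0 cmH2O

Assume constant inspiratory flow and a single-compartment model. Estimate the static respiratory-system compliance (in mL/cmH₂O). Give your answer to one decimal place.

44.8

Total PEEP = 15 cmH2O (set 13 + intrinsic 2); this is the baseline alveolar pressure.
Equation of motion (constant flow): PIP = Vt/C + R·V̇ + PEEP.
Vt/C = PIP − R·V̇ − PEEP = 44.0 − 14.5×1.2 − 15 = 44.0 − 17.4 − 15 = 11.6 cmH2O.
C = Vt / 11.6 = 520 / 11.6 = 44.828 mL/cmH2O.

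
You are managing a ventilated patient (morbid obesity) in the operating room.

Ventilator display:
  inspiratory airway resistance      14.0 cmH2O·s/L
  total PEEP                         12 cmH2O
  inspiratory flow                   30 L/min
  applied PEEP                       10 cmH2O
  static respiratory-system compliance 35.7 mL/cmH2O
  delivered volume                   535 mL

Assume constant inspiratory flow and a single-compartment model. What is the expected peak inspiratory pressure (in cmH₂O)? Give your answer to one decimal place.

34.0

Flow: 30 L/min ÷ 60 = 0.5 L/s.
Total PEEP = 12 cmH2O (set 10 + intrinsic 2); this is the baseline alveolar pressure.
Equation of motion (constant flow): PIP = Vt/C + R·V̇ + PEEP.
PIP = 535/35.7 + 14.0×0.5 + 12 = 14.986 + 7.0 + 12 = 33.986 cmH2O.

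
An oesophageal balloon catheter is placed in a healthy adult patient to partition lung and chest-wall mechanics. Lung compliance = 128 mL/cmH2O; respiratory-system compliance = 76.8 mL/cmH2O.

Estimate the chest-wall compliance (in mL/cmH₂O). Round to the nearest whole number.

192

1/Ccw = 1/Crs − 1/CL.
1/Ccw = 1/76.8 − 1/128 = 0.005208.
Ccw = 192.01 mL/cmH2O.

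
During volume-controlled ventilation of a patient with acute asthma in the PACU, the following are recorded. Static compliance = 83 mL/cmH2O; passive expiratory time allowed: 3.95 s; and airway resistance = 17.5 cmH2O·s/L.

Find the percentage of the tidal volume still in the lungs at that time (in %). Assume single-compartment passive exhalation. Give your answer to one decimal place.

τ = R × C = 17.5 × 83 mL/cmH2O = 17.5 × 0.083 L/cmH2O = 1.453 s.
Passive exhalation: V(t)/V₀ = e^(−t/τ) = e^(−3.95/1.453) = 0.06597.
Fraction remaining = 0.06597 → 6.597%.

6.6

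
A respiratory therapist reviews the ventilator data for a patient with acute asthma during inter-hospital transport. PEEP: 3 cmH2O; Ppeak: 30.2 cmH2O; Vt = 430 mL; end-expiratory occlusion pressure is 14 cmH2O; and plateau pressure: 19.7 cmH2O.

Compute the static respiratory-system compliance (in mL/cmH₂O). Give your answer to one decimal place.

75.4

End-expiratory occlusion gives total PEEP = 14 cmH2O (intrinsic PEEP = 14 − 3 = 11). Use total PEEP for the elastic gradient.
Cstat = Vt / (Pplat − PEEPtotal) = 430 / (19.7 − 14) = 430 / 5.7 = 75.439 mL/cmH2O.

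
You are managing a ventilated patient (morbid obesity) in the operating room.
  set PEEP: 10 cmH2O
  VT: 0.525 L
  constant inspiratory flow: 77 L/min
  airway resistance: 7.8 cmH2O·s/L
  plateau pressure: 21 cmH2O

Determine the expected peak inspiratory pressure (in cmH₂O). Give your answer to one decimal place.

31.0

Flow: 77 L/min ÷ 60 = 1.2833 L/s.
PIP = Pplat + Raw × flow = 21 + 7.8 × 1.2833 = 21 + 10.01 = 31.01 cmH2O.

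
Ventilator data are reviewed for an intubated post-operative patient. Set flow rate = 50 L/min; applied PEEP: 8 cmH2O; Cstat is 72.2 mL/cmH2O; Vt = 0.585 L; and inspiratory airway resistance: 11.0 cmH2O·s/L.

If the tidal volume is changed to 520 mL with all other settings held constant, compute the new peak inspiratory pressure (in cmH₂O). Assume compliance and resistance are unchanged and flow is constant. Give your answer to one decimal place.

Flow: 50 L/min ÷ 60 = 0.8333 L/s.
PIP = Vt/C + R·V̇ + PEEP (constant-flow equation of motion).
Only the elastic term changes: ΔPIP = ΔVt / C = (520 − 585) / 72.2 = -0.9003 cmH2O.
Original PIP = 585/72.2 + 11.0×0.8333 + 8 = 25.269 cmH2O; new PIP = 25.269 + (-0.9003) = 24.369 cmH2O.

24.4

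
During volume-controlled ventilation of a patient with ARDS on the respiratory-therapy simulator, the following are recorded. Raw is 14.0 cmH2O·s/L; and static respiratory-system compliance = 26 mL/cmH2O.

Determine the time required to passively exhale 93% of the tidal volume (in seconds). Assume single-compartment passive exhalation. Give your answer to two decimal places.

0.97

τ = R × C = 14.0 × 26 mL/cmH2O = 14.0 × 0.026 L/cmH2O = 0.364 s.
Exhaled fraction f = 1 − e^(−t/τ) → t = −τ·ln(1 − f) = −0.364·ln(0.07) = 0.968 s.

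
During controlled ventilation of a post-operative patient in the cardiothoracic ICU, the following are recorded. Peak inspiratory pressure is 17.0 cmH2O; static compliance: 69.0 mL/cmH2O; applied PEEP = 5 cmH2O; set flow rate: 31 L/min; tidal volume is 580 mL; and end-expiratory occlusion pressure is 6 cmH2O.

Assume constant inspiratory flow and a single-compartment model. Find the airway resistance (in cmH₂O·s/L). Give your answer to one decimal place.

Flow: 31 L/min ÷ 60 = 0.5167 L/s.
Total PEEP = 6 cmH2O (set 5 + intrinsic 1); this is the baseline alveolar pressure.
Equation of motion (constant flow): PIP = Vt/C + R·V̇ + PEEP.
R·V̇ = PIP − Vt/C − PEEP = 17.0 − 580/69.0 − 6 = 17.0 − 8.406 − 6 = 2.594 cmH2O.
R = 2.594 / 0.5167 = 5.02 cmH2O·s/L.

5.0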